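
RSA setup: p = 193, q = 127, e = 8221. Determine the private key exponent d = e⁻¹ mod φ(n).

φ(n) = (p−1)(q−1) = 192·126 = 24192.
Need d with 8221·d ≡ 1 (mod 24192). Apply the extended Euclidean algorithm:
24192 = 2×8221 + 7750
8221 = 1×7750 + 471
7750 = 16×471 + 214
471 = 2×214 + 43
214 = 4×43 + 42
43 = 1×42 + 1
42 = 42×1 + 0
Back-substitute:
1 = 43 − 42
1 = −214 + 5·43
1 = 5·471 − 11·214
1 = −11·7750 + 181·471
1 = 181·8221 − 192·7750
1 = −192·24192 + 565·8221
So 8221·565 ≡ 1 (mod 24192), hence d = 565.

565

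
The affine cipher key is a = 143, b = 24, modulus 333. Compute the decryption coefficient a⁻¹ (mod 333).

Extended Euclidean algorithm:
333 = 2*143 + 47
143 = 3*47 + 2
47 = 23*2 + 1
2 = 2*1 + 0
The gcd is 1. Working backward:
1 = 47 − 23·2
1 = −23·143 + 70·47
1 = 70·333 − 163·143
Hence 143⁻¹ ≡ -163 ≡ 170 (mod 333).

170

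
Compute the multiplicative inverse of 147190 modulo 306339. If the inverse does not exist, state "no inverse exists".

Extended Euclidean algorithm:
306339 = 2·147190 + 11959
147190 = 12·11959 + 3682
11959 = 3·3682 + 913
3682 = 4·913 + 30
913 = 30·30 + 13
30 = 2·13 + 4
13 = 3·4 + 1
4 = 4·1 + 0
gcd = 1, so the inverse exists. Back-substitute:
1 = 13 − 3·4
1 = −3·30 + 7·13
1 = 7·913 − 213·30
1 = −213·3682 + 859·913
1 = 859·11959 − 2790·3682
1 = −2790·147190 + 34339·11959
1 = 34339·306339 − 71468·147190
Hence 147190⁻¹ ≡ -71468 ≡ 234871 (mod 306339).

234871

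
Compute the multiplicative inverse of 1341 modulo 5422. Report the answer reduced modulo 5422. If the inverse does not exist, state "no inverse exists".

2337

Extended Euclidean algorithm:
5422 = 4×1341 + 58
1341 = 23×58 + 7
58 = 8×7 + 2
7 = 3×2 + 1
2 = 2×1 + 0
gcd = 1, so the inverse exists. Back-substitute:
1 = 7 − 3·2
1 = −3·58 + 25·7
1 = 25·1341 − 578·58
1 = −578·5422 + 2337·1341
So 1341·2337 ≡ 1 (mod 5422).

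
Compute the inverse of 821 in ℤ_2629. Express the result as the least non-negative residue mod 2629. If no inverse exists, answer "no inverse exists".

Extended Euclidean algorithm:
2629 = 3*821 + 166
821 = 4*166 + 157
166 = 1*157 + 9
157 = 17*9 + 4
9 = 2*4 + 1
4 = 4*1 + 0
Since gcd(821, 2629) = 1, back-substitute to write 1 as a combination:
1 = 9 − 2·4
1 = −2·157 + 35·9
1 = 35·166 − 37·157
1 = −37·821 + 183·166
1 = 183·2629 − 586·821
So 821·(-586) ≡ 1 (mod 2629), and -586 ≡ 2043 (mod 2629).

2043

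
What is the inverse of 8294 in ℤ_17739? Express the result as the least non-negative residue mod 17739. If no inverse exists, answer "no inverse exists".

Run Euclid on (17739, 8294):
17739 = 2×8294 + 1151
8294 = 7×1151 + 237
1151 = 4×237 + 203
237 = 1×203 + 34
203 = 5×34 + 33
34 = 1×33 + 1
33 = 33×1 + 0
gcd = 1, so the inverse exists. Back-substitute:
1 = 34 − 33
1 = −203 + 6·34
1 = 6·237 − 7·203
1 = −7·1151 + 34·237
1 = 34·8294 − 245·1151
1 = −245·17739 + 524·8294
So 8294·524 ≡ 1 (mod 17739).

524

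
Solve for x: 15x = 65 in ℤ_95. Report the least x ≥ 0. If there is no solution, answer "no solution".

17

First find gcd(15, 95):
95 = 6*15 + 5
15 = 3*5 + 0
gcd = 5 and 5 | 65, so solutions exist. Divide through by 5: 3x ≡ 13 (mod 19).
Now find 3⁻¹ mod 19:
19 = 6·3 + 1
3 = 3·1 + 0
Back-substitute:
1 = 19 − 6·3
So 3·(-6) ≡ 1 (mod 19), i.e. 3⁻¹ ≡ 13.
Then x ≡ 13·13 ≡ 17 (mod 19); the smallest non-negative solution is x = 17.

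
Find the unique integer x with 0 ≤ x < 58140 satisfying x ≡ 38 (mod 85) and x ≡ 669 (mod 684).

Write x = 38 + 85·k. Then 85·k ≡ 669 − 38 ≡ 631 (mod 684).
Need 85⁻¹ mod 684. Extended Euclid on (684, 85):
684 = 8*85 + 4
85 = 21*4 + 1
4 = 4*1 + 0
Back-substitute:
1 = 85 − 21·4
1 = −21·684 + 169·85
85⁻¹ ≡ 169 (mod 684), so k ≡ 169·631 ≡ 619 (mod 684).
x = 38 + 85·619 = 52653.

52653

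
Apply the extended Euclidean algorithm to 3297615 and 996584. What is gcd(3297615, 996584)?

1

Apply Euclid's algorithm to 3297615 and 996584:
3297615 = 3·996584 + 307863
996584 = 3·307863 + 72995
307863 = 4·72995 + 15883
72995 = 4·15883 + 9463
15883 = 1·9463 + 6420
9463 = 1·6420 + 3043
6420 = 2·3043 + 334
3043 = 9·334 + 37
334 = 9·37 + 1
37 = 37·1 + 0
gcd(3297615, 996584) = 1.
Working backward:
1 = 334 − 9·37
1 = −9·3043 + 82·334
1 = 82·6420 − 173·3043
1 = −173·9463 + 255·6420
1 = 255·15883 − 428·9463
1 = −428·72995 + 1967·15883
1 = 1967·307863 − 8296·72995
1 = −8296·996584 + 26855·307863
1 = 26855·3297615 − 88861·996584
So 1 = (26855)·3297615 + (-88861)·996584.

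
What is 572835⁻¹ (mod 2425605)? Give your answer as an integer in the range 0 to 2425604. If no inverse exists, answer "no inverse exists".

Euclidean algorithm on 2425605, 572835:
2425605 = 4*572835 + 134265
572835 = 4*134265 + 35775
134265 = 3*35775 + 26940
35775 = 1*26940 + 8835
26940 = 3*8835 + 435
8835 = 20*435 + 135
435 = 3*135 + 30
135 = 4*30 + 15
30 = 2*15 + 0
Since gcd = 15 > 1, 572835 is not a unit mod 2425605.

no inverse exists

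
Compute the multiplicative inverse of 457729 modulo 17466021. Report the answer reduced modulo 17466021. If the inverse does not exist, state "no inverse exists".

2897680

Extended Euclidean algorithm:
17466021 = 38*457729 + 72319
457729 = 6*72319 + 23815
72319 = 3*23815 + 874
23815 = 27*874 + 217
874 = 4*217 + 6
217 = 36*6 + 1
6 = 6*1 + 0
gcd = 1, so the inverse exists. Back-substitute:
1 = 217 − 36·6
1 = −36·874 + 145·217
1 = 145·23815 − 3951·874
1 = −3951·72319 + 11998·23815
1 = 11998·457729 − 75939·72319
1 = −75939·17466021 + 2897680·457729
So 457729·2897680 ≡ 1 (mod 17466021).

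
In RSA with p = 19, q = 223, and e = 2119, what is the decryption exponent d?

3319

φ(n) = (p−1)(q−1) = 18·222 = 3996.
Need d with 2119·d ≡ 1 (mod 3996). Apply the extended Euclidean algorithm:
3996 = 1*2119 + 1877
2119 = 1*1877 + 242
1877 = 7*242 + 183
242 = 1*183 + 59
183 = 3*59 + 6
59 = 9*6 + 5
6 = 1*5 + 1
5 = 5*1 + 0
Back-substitute:
1 = 6 − 5
1 = −59 + 10·6
1 = 10·183 − 31·59
1 = −31·242 + 41·183
1 = 41·1877 − 318·242
1 = −318·2119 + 359·1877
1 = 359·3996 − 677·2119
So 2119·(-677) ≡ 1 (mod 3996), hence d ≡ -677 ≡ 3319 (mod 3996).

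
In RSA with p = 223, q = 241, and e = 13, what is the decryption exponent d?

8197

φ(n) = (p−1)(q−1) = 222·240 = 53280.
Need d with 13·d ≡ 1 (mod 53280). Apply the extended Euclidean algorithm:
53280 = 4098·13 + 6
13 = 2·6 + 1
6 = 6·1 + 0
Back-substitute:
1 = 13 − 2·6
1 = −2·53280 + 8197·13
So 13·8197 ≡ 1 (mod 53280), hence d = 8197.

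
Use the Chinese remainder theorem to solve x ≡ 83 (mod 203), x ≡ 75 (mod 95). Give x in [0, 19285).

2925

Write x = 83 + 203·k. Then 203·k ≡ 75 − 83 ≡ 87 (mod 95).
Need 203⁻¹ mod 95. Extended Euclid on (95, 13):
95 = 7·13 + 4
13 = 3·4 + 1
4 = 4·1 + 0
Back-substitute:
1 = 13 − 3·4
1 = −3·95 + 22·13
203⁻¹ ≡ 22 (mod 95), so k ≡ 22·87 ≡ 14 (mod 95).
x = 83 + 203·14 = 2925.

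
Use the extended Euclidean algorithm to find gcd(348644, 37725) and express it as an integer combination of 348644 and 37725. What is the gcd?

Apply Euclid's algorithm to 348644 and 37725:
348644 = 9*37725 + 9119
37725 = 4*9119 + 1249
9119 = 7*1249 + 376
1249 = 3*376 + 121
376 = 3*121 + 13
121 = 9*13 + 4
13 = 3*4 + 1
4 = 4*1 + 0
gcd(348644, 37725) = 1.
Working backward:
1 = 13 − 3·4
1 = −3·121 + 28·13
1 = 28·376 − 87·121
1 = −87·1249 + 289·376
1 = 289·9119 − 2110·1249
1 = −2110·37725 + 8729·9119
1 = 8729·348644 − 80671·37725
So 1 = (8729)·348644 + (-80671)·37725.

1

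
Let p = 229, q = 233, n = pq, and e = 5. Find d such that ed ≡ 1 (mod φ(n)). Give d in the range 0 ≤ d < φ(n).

42317

φ(n) = (p−1)(q−1) = 228·232 = 52896.
Need d with 5·d ≡ 1 (mod 52896). Apply the extended Euclidean algorithm:
52896 = 10579*5 + 1
5 = 5*1 + 0
Back-substitute:
1 = 52896 − 10579·5
So 5·(-10579) ≡ 1 (mod 52896), hence d ≡ -10579 ≡ 42317 (mod 52896).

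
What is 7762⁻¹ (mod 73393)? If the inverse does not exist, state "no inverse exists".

51863

Run Euclid on (73393, 7762):
73393 = 9*7762 + 3535
7762 = 2*3535 + 692
3535 = 5*692 + 75
692 = 9*75 + 17
75 = 4*17 + 7
17 = 2*7 + 3
7 = 2*3 + 1
3 = 3*1 + 0
Since gcd(7762, 73393) = 1, back-substitute to write 1 as a combination:
1 = 7 − 2·3
1 = −2·17 + 5·7
1 = 5·75 − 22·17
1 = −22·692 + 203·75
1 = 203·3535 − 1037·692
1 = −1037·7762 + 2277·3535
1 = 2277·73393 − 21530·7762
So 7762·(-21530) ≡ 1 (mod 73393), and -21530 ≡ 51863 (mod 73393).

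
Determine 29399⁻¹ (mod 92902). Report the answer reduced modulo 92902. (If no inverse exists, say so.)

41643

Apply the Euclidean algorithm to 92902 and 29399:
92902 = 3·29399 + 4705
29399 = 6·4705 + 1169
4705 = 4·1169 + 29
1169 = 40·29 + 9
29 = 3·9 + 2
9 = 4·2 + 1
2 = 2·1 + 0
Since gcd(29399, 92902) = 1, back-substitute to write 1 as a combination:
1 = 9 − 4·2
1 = −4·29 + 13·9
1 = 13·1169 − 524·29
1 = −524·4705 + 2109·1169
1 = 2109·29399 − 13178·4705
1 = −13178·92902 + 41643·29399
So 29399·41643 ≡ 1 (mod 92902).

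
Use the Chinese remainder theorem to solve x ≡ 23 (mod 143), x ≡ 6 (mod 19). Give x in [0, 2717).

Write x = 23 + 143·k. Then 143·k ≡ 6 − 23 ≡ 2 (mod 19).
Need 143⁻¹ mod 19. Extended Euclid on (19, 10):
19 = 1·10 + 9
10 = 1·9 + 1
9 = 9·1 + 0
Back-substitute:
1 = 10 − 9
1 = −19 + 2·10
143⁻¹ ≡ 2 (mod 19), so k ≡ 2·2 ≡ 4 (mod 19).
x = 23 + 143·4 = 595.

595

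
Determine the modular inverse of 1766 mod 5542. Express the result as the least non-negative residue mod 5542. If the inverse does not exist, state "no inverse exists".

no inverse exists

Compute gcd(1766, 5542):
5542 = 3*1766 + 244
1766 = 7*244 + 58
244 = 4*58 + 12
58 = 4*12 + 10
12 = 1*10 + 2
10 = 5*2 + 0
gcd(1766, 5542) = 2 ≠ 1, so 1766 has no multiplicative inverse modulo 5542.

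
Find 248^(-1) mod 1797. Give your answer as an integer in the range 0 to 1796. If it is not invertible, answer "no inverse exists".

Apply the Euclidean algorithm to 1797 and 248:
1797 = 7*248 + 61
248 = 4*61 + 4
61 = 15*4 + 1
4 = 4*1 + 0
The gcd is 1. Working backward:
1 = 61 − 15·4
1 = −15·248 + 61·61
1 = 61·1797 − 442·248
So 248·(-442) ≡ 1 (mod 1797), and -442 ≡ 1355 (mod 1797).

1355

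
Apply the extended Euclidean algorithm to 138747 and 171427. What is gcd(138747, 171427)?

1

Apply Euclid's algorithm to 171427 and 138747:
171427 = 1*138747 + 32680
138747 = 4*32680 + 8027
32680 = 4*8027 + 572
8027 = 14*572 + 19
572 = 30*19 + 2
19 = 9*2 + 1
2 = 2*1 + 0
gcd(138747, 171427) = 1.
Working backward:
1 = 19 − 9·2
1 = −9·572 + 271·19
1 = 271·8027 − 3803·572
1 = −3803·32680 + 15483·8027
1 = 15483·138747 − 65735·32680
1 = −65735·171427 + 81218·138747
So 1 = (-65735)·171427 + (81218)·138747.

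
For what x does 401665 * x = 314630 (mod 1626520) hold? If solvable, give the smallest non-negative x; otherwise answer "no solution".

First find gcd(401665, 1626520):
1626520 = 4×401665 + 19860
401665 = 20×19860 + 4465
19860 = 4×4465 + 2000
4465 = 2×2000 + 465
2000 = 4×465 + 140
465 = 3×140 + 45
140 = 3×45 + 5
45 = 9×5 + 0
gcd = 5 and 5 | 314630, so solutions exist. Divide through by 5: 80333x ≡ 62926 (mod 325304).
Now find 80333⁻¹ mod 325304:
325304 = 4*80333 + 3972
80333 = 20*3972 + 893
3972 = 4*893 + 400
893 = 2*400 + 93
400 = 4*93 + 28
93 = 3*28 + 9
28 = 3*9 + 1
9 = 9*1 + 0
Back-substitute:
1 = 28 − 3·9
1 = −3·93 + 10·28
1 = 10·400 − 43·93
1 = −43·893 + 96·400
1 = 96·3972 − 427·893
1 = −427·80333 + 8636·3972
1 = 8636·325304 − 34971·80333
So 80333·(-34971) ≡ 1 (mod 325304), i.e. 80333⁻¹ ≡ 290333.
Then x ≡ 290333·62926 ≡ 96414 (mod 325304); the smallest non-negative solution is x = 96414.

96414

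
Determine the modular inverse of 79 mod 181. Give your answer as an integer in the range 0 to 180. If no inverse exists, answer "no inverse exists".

Run Euclid on (181, 79):
181 = 2·79 + 23
79 = 3·23 + 10
23 = 2·10 + 3
10 = 3·3 + 1
3 = 3·1 + 0
The gcd is 1. Working backward:
1 = 10 − 3·3
1 = −3·23 + 7·10
1 = 7·79 − 24·23
1 = −24·181 + 55·79
So 79·55 ≡ 1 (mod 181).

55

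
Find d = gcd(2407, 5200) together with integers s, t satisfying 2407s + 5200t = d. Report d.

1

Apply Euclid's algorithm to 5200 and 2407:
5200 = 2·2407 + 386
2407 = 6·386 + 91
386 = 4·91 + 22
91 = 4·22 + 3
22 = 7·3 + 1
3 = 3·1 + 0
gcd(2407, 5200) = 1.
Express as a combination:
1 = 22 − 7·3
1 = −7·91 + 29·22
1 = 29·386 − 123·91
1 = −123·2407 + 767·386
1 = 767·5200 − 1657·2407
So 1 = (767)·5200 + (-1657)·2407.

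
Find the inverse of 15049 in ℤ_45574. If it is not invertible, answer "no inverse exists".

37249

Apply the Euclidean algorithm to 45574 and 15049:
45574 = 3*15049 + 427
15049 = 35*427 + 104
427 = 4*104 + 11
104 = 9*11 + 5
11 = 2*5 + 1
5 = 5*1 + 0
The gcd is 1. Working backward:
1 = 11 − 2·5
1 = −2·104 + 19·11
1 = 19·427 − 78·104
1 = −78·15049 + 2749·427
1 = 2749·45574 − 8325·15049
Thus 15049·(-8325) ≡ 1 (mod 45574); reducing, -8325 mod 45574 = 37249.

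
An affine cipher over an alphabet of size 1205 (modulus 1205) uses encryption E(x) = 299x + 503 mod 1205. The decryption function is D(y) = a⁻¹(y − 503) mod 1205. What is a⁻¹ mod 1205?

669

gcd(1205, 299) by repeated division:
1205 = 4*299 + 9
299 = 33*9 + 2
9 = 4*2 + 1
2 = 2*1 + 0
The gcd is 1. Working backward:
1 = 9 − 4·2
1 = −4·299 + 133·9
1 = 133·1205 − 536·299
So 299·(-536) ≡ 1 (mod 1205), and -536 ≡ 669 (mod 1205).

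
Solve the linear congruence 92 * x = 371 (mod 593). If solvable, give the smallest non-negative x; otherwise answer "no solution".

First find gcd(92, 593):
593 = 6×92 + 41
92 = 2×41 + 10
41 = 4×10 + 1
10 = 10×1 + 0
gcd = 1, so a unique solution mod 593 exists.
Back-substitute for the Bézout coefficients:
1 = 41 − 4·10
1 = −4·92 + 9·41
1 = 9·593 − 58·92
So 92·(-58) ≡ 1 (mod 593), giving 92⁻¹ ≡ 535.
x ≡ 92⁻¹·371 ≡ 535·371 ≡ 423 (mod 593).

423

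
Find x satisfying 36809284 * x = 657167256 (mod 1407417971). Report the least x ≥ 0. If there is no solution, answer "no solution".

1090363261

First find gcd(36809284, 1407417971):
1407417971 = 38*36809284 + 8665179
36809284 = 4*8665179 + 2148568
8665179 = 4*2148568 + 70907
2148568 = 30*70907 + 21358
70907 = 3*21358 + 6833
21358 = 3*6833 + 859
6833 = 7*859 + 820
859 = 1*820 + 39
820 = 21*39 + 1
39 = 39*1 + 0
gcd = 1, so a unique solution mod 1407417971 exists.
Back-substitute for the Bézout coefficients:
1 = 820 − 21·39
1 = −21·859 + 22·820
1 = 22·6833 − 175·859
1 = −175·21358 + 547·6833
1 = 547·70907 − 1816·21358
1 = −1816·2148568 + 55027·70907
1 = 55027·8665179 − 221924·2148568
1 = −221924·36809284 + 942723·8665179
1 = 942723·1407417971 − 36045398·36809284
So 36809284·(-36045398) ≡ 1 (mod 1407417971), giving 36809284⁻¹ ≡ 1371372573.
x ≡ 36809284⁻¹·657167256 ≡ 1371372573·657167256 ≡ 1090363261 (mod 1407417971).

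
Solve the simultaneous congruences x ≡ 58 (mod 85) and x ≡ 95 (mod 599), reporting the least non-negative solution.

7283

Write x = 58 + 85·k. Then 85·k ≡ 95 − 58 ≡ 37 (mod 599).
Need 85⁻¹ mod 599. Extended Euclid on (599, 85):
599 = 7×85 + 4
85 = 21×4 + 1
4 = 4×1 + 0
Back-substitute:
1 = 85 − 21·4
1 = −21·599 + 148·85
85⁻¹ ≡ 148 (mod 599), so k ≡ 148·37 ≡ 85 (mod 599).
x = 58 + 85·85 = 7283.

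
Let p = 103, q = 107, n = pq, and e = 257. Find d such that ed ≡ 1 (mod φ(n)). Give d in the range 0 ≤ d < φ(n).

6605

φ(n) = (p−1)(q−1) = 102·106 = 10812.
Need d with 257·d ≡ 1 (mod 10812). Apply the extended Euclidean algorithm:
10812 = 42·257 + 18
257 = 14·18 + 5
18 = 3·5 + 3
5 = 1·3 + 2
3 = 1·2 + 1
2 = 2·1 + 0
Back-substitute:
1 = 3 − 2
1 = −5 + 2·3
1 = 2·18 − 7·5
1 = −7·257 + 100·18
1 = 100·10812 − 4207·257
So 257·(-4207) ≡ 1 (mod 10812), hence d ≡ -4207 ≡ 6605 (mod 10812).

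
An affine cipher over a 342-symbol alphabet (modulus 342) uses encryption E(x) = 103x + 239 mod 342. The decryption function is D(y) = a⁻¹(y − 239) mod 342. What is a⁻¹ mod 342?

259

Extended Euclidean algorithm:
342 = 3·103 + 33
103 = 3·33 + 4
33 = 8·4 + 1
4 = 4·1 + 0
The gcd is 1. Working backward:
1 = 33 − 8·4
1 = −8·103 + 25·33
1 = 25·342 − 83·103
Thus 103·(-83) ≡ 1 (mod 342); reducing, -83 mod 342 = 259.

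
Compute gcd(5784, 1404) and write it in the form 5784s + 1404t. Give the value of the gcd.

12

Repeated division:
5784 = 4*1404 + 168
1404 = 8*168 + 60
168 = 2*60 + 48
60 = 1*48 + 12
48 = 4*12 + 0
gcd(5784, 1404) = 12.
Back-substituting:
12 = 60 − 48
12 = −168 + 3·60
12 = 3·1404 − 25·168
12 = −25·5784 + 103·1404
So 12 = (-25)·5784 + (103)·1404.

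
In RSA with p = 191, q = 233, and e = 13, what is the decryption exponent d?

30517

φ(n) = (p−1)(q−1) = 190·232 = 44080.
Need d with 13·d ≡ 1 (mod 44080). Apply the extended Euclidean algorithm:
44080 = 3390×13 + 10
13 = 1×10 + 3
10 = 3×3 + 1
3 = 3×1 + 0
Back-substitute:
1 = 10 − 3·3
1 = −3·13 + 4·10
1 = 4·44080 − 13563·13
So 13·(-13563) ≡ 1 (mod 44080), hence d ≡ -13563 ≡ 30517 (mod 44080).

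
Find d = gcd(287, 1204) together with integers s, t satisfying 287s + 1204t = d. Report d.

7

Apply Euclid's algorithm to 1204 and 287:
1204 = 4·287 + 56
287 = 5·56 + 7
56 = 8·7 + 0
gcd(287, 1204) = 7.
Express as a combination:
7 = 287 − 5·56
7 = −5·1204 + 21·287
So 7 = (-5)·1204 + (21)·287.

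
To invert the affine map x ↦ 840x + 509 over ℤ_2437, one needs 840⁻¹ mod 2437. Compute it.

gcd(2437, 840) by repeated division:
2437 = 2×840 + 757
840 = 1×757 + 83
757 = 9×83 + 10
83 = 8×10 + 3
10 = 3×3 + 1
3 = 3×1 + 0
Since gcd(840, 2437) = 1, back-substitute to write 1 as a combination:
1 = 10 − 3·3
1 = −3·83 + 25·10
1 = 25·757 − 228·83
1 = −228·840 + 253·757
1 = 253·2437 − 734·840
Thus 840·(-734) ≡ 1 (mod 2437); reducing, -734 mod 2437 = 1703.

1703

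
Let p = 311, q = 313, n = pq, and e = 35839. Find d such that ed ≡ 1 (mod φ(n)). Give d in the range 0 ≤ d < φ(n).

φ(n) = (p−1)(q−1) = 310·312 = 96720.
Need d with 35839·d ≡ 1 (mod 96720). Apply the extended Euclidean algorithm:
96720 = 2×35839 + 25042
35839 = 1×25042 + 10797
25042 = 2×10797 + 3448
10797 = 3×3448 + 453
3448 = 7×453 + 277
453 = 1×277 + 176
277 = 1×176 + 101
176 = 1×101 + 75
101 = 1×75 + 26
75 = 2×26 + 23
26 = 1×23 + 3
23 = 7×3 + 2
3 = 1×2 + 1
2 = 2×1 + 0
Back-substitute:
1 = 3 − 2
1 = −23 + 8·3
1 = 8·26 − 9·23
1 = −9·75 + 26·26
1 = 26·101 − 35·75
1 = −35·176 + 61·101
1 = 61·277 − 96·176
1 = −96·453 + 157·277
1 = 157·3448 − 1195·453
1 = −1195·10797 + 3742·3448
1 = 3742·25042 − 8679·10797
1 = −8679·35839 + 12421·25042
1 = 12421·96720 − 33521·35839
So 35839·(-33521) ≡ 1 (mod 96720), hence d ≡ -33521 ≡ 63199 (mod 96720).

63199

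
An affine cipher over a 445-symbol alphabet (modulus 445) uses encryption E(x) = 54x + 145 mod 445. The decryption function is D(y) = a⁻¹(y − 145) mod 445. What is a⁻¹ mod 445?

239

Extended Euclidean algorithm:
445 = 8×54 + 13
54 = 4×13 + 2
13 = 6×2 + 1
2 = 2×1 + 0
gcd = 1, so the inverse exists. Back-substitute:
1 = 13 − 6·2
1 = −6·54 + 25·13
1 = 25·445 − 206·54
Hence 54⁻¹ ≡ -206 ≡ 239 (mod 445).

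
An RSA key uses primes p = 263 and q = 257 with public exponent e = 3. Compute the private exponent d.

44715

φ(n) = (p−1)(q−1) = 262·256 = 67072.
Need d with 3·d ≡ 1 (mod 67072). Apply the extended Euclidean algorithm:
67072 = 22357×3 + 1
3 = 3×1 + 0
Back-substitute:
1 = 67072 − 22357·3
So 3·(-22357) ≡ 1 (mod 67072), hence d ≡ -22357 ≡ 44715 (mod 67072).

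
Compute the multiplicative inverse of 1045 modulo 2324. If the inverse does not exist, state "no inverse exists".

Apply the Euclidean algorithm to 2324 and 1045:
2324 = 2×1045 + 234
1045 = 4×234 + 109
234 = 2×109 + 16
109 = 6×16 + 13
16 = 1×13 + 3
13 = 4×3 + 1
3 = 3×1 + 0
Since gcd(1045, 2324) = 1, back-substitute to write 1 as a combination:
1 = 13 − 4·3
1 = −4·16 + 5·13
1 = 5·109 − 34·16
1 = −34·234 + 73·109
1 = 73·1045 − 326·234
1 = −326·2324 + 725·1045
So 1045·725 ≡ 1 (mod 2324).

725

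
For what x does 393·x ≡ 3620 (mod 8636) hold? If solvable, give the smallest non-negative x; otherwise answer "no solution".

First find gcd(393, 8636):
8636 = 21*393 + 383
393 = 1*383 + 10
383 = 38*10 + 3
10 = 3*3 + 1
3 = 3*1 + 0
gcd = 1, so a unique solution mod 8636 exists.
Back-substitute for the Bézout coefficients:
1 = 10 − 3·3
1 = −3·383 + 115·10
1 = 115·393 − 118·383
1 = −118·8636 + 2593·393
So 393·(2593) ≡ 1 (mod 8636), giving 393⁻¹ ≡ 2593.
x ≡ 393⁻¹·3620 ≡ 2593·3620 ≡ 7964 (mod 8636).

7964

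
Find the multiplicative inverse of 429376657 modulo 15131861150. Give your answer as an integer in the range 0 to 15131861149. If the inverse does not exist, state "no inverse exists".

Apply the Euclidean algorithm to 15131861150 and 429376657:
15131861150 = 35*429376657 + 103678155
429376657 = 4*103678155 + 14664037
103678155 = 7*14664037 + 1029896
14664037 = 14*1029896 + 245493
1029896 = 4*245493 + 47924
245493 = 5*47924 + 5873
47924 = 8*5873 + 940
5873 = 6*940 + 233
940 = 4*233 + 8
233 = 29*8 + 1
8 = 8*1 + 0
The gcd is 1. Working backward:
1 = 233 − 29·8
1 = −29·940 + 117·233
1 = 117·5873 − 731·940
1 = −731·47924 + 5965·5873
1 = 5965·245493 − 30556·47924
1 = −30556·1029896 + 128189·245493
1 = 128189·14664037 − 1825202·1029896
1 = −1825202·103678155 + 12904603·14664037
1 = 12904603·429376657 − 53443614·103678155
1 = −53443614·15131861150 + 1883431093·429376657
So 429376657·1883431093 ≡ 1 (mod 15131861150).

1883431093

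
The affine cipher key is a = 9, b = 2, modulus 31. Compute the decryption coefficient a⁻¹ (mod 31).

7

Run Euclid on (31, 9):
31 = 3·9 + 4
9 = 2·4 + 1
4 = 4·1 + 0
Since gcd(9, 31) = 1, back-substitute to write 1 as a combination:
1 = 9 − 2·4
1 = −2·31 + 7·9
So 9·7 ≡ 1 (mod 31).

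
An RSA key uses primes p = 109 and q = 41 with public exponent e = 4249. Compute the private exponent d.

3529

φ(n) = (p−1)(q−1) = 108·40 = 4320.
Need d with 4249·d ≡ 1 (mod 4320). Apply the extended Euclidean algorithm:
4320 = 1×4249 + 71
4249 = 59×71 + 60
71 = 1×60 + 11
60 = 5×11 + 5
11 = 2×5 + 1
5 = 5×1 + 0
Back-substitute:
1 = 11 − 2·5
1 = −2·60 + 11·11
1 = 11·71 − 13·60
1 = −13·4249 + 778·71
1 = 778·4320 − 791·4249
So 4249·(-791) ≡ 1 (mod 4320), hence d ≡ -791 ≡ 3529 (mod 4320).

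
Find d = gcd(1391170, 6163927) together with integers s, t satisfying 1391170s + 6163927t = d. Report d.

11

Euclidean algorithm:
6163927 = 4×1391170 + 599247
1391170 = 2×599247 + 192676
599247 = 3×192676 + 21219
192676 = 9×21219 + 1705
21219 = 12×1705 + 759
1705 = 2×759 + 187
759 = 4×187 + 11
187 = 17×11 + 0
gcd(1391170, 6163927) = 11.
Working backward:
11 = 759 − 4·187
11 = −4·1705 + 9·759
11 = 9·21219 − 112·1705
11 = −112·192676 + 1017·21219
11 = 1017·599247 − 3163·192676
11 = −3163·1391170 + 7343·599247
11 = 7343·6163927 − 32535·1391170
So 11 = (7343)·6163927 + (-32535)·1391170.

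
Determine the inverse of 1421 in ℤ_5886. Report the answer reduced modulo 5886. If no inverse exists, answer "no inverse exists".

845

Run Euclid on (5886, 1421):
5886 = 4*1421 + 202
1421 = 7*202 + 7
202 = 28*7 + 6
7 = 1*6 + 1
6 = 6*1 + 0
The gcd is 1. Working backward:
1 = 7 − 6
1 = −202 + 29·7
1 = 29·1421 − 204·202
1 = −204·5886 + 845·1421
So 1421·845 ≡ 1 (mod 5886).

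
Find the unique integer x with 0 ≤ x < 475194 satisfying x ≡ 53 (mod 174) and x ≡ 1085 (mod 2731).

197717

Write x = 53 + 174·k. Then 174·k ≡ 1085 − 53 ≡ 1032 (mod 2731).
Need 174⁻¹ mod 2731. Extended Euclid on (2731, 174):
2731 = 15·174 + 121
174 = 1·121 + 53
121 = 2·53 + 15
53 = 3·15 + 8
15 = 1·8 + 7
8 = 1·7 + 1
7 = 7·1 + 0
Back-substitute:
1 = 8 − 7
1 = −15 + 2·8
1 = 2·53 − 7·15
1 = −7·121 + 16·53
1 = 16·174 − 23·121
1 = −23·2731 + 361·174
174⁻¹ ≡ 361 (mod 2731), so k ≡ 361·1032 ≡ 1136 (mod 2731).
x = 53 + 174·1136 = 197717.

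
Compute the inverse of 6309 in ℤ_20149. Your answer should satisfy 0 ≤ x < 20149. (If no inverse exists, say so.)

13669

Extended Euclidean algorithm:
20149 = 3·6309 + 1222
6309 = 5·1222 + 199
1222 = 6·199 + 28
199 = 7·28 + 3
28 = 9·3 + 1
3 = 3·1 + 0
The gcd is 1. Working backward:
1 = 28 − 9·3
1 = −9·199 + 64·28
1 = 64·1222 − 393·199
1 = −393·6309 + 2029·1222
1 = 2029·20149 − 6480·6309
Thus 6309·(-6480) ≡ 1 (mod 20149); reducing, -6480 mod 20149 = 13669.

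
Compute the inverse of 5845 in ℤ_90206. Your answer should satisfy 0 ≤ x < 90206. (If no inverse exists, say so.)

68893

Apply the Euclidean algorithm to 90206 and 5845:
90206 = 15×5845 + 2531
5845 = 2×2531 + 783
2531 = 3×783 + 182
783 = 4×182 + 55
182 = 3×55 + 17
55 = 3×17 + 4
17 = 4×4 + 1
4 = 4×1 + 0
gcd = 1, so the inverse exists. Back-substitute:
1 = 17 − 4·4
1 = −4·55 + 13·17
1 = 13·182 − 43·55
1 = −43·783 + 185·182
1 = 185·2531 − 598·783
1 = −598·5845 + 1381·2531
1 = 1381·90206 − 21313·5845
Thus 5845·(-21313) ≡ 1 (mod 90206); reducing, -21313 mod 90206 = 68893.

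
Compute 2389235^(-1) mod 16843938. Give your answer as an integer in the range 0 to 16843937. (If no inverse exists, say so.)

Apply the Euclidean algorithm to 16843938 and 2389235:
16843938 = 7*2389235 + 119293
2389235 = 20*119293 + 3375
119293 = 35*3375 + 1168
3375 = 2*1168 + 1039
1168 = 1*1039 + 129
1039 = 8*129 + 7
129 = 18*7 + 3
7 = 2*3 + 1
3 = 3*1 + 0
The gcd is 1. Working backward:
1 = 7 − 2·3
1 = −2·129 + 37·7
1 = 37·1039 − 298·129
1 = −298·1168 + 335·1039
1 = 335·3375 − 968·1168
1 = −968·119293 + 34215·3375
1 = 34215·2389235 − 685268·119293
1 = −685268·16843938 + 4831091·2389235
So 2389235·4831091 ≡ 1 (mod 16843938).

4831091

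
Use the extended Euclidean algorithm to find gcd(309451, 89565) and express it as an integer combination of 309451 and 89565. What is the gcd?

Repeated division:
309451 = 3·89565 + 40756
89565 = 2·40756 + 8053
40756 = 5·8053 + 491
8053 = 16·491 + 197
491 = 2·197 + 97
197 = 2·97 + 3
97 = 32·3 + 1
3 = 3·1 + 0
gcd(309451, 89565) = 1.
Express as a combination:
1 = 97 − 32·3
1 = −32·197 + 65·97
1 = 65·491 − 162·197
1 = −162·8053 + 2657·491
1 = 2657·40756 − 13447·8053
1 = −13447·89565 + 29551·40756
1 = 29551·309451 − 102100·89565
So 1 = (29551)·309451 + (-102100)·89565.

1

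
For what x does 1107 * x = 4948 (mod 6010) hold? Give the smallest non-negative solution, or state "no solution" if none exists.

First find gcd(1107, 6010):
6010 = 5×1107 + 475
1107 = 2×475 + 157
475 = 3×157 + 4
157 = 39×4 + 1
4 = 4×1 + 0
gcd = 1, so a unique solution mod 6010 exists.
Back-substitute for the Bézout coefficients:
1 = 157 − 39·4
1 = −39·475 + 118·157
1 = 118·1107 − 275·475
1 = −275·6010 + 1493·1107
So 1107·(1493) ≡ 1 (mod 6010), giving 1107⁻¹ ≡ 1493.
x ≡ 1107⁻¹·4948 ≡ 1493·4948 ≡ 1074 (mod 6010).

1074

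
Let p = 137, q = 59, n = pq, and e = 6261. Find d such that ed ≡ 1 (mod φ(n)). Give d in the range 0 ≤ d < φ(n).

φ(n) = (p−1)(q−1) = 136·58 = 7888.
Need d with 6261·d ≡ 1 (mod 7888). Apply the extended Euclidean algorithm:
7888 = 1·6261 + 1627
6261 = 3·1627 + 1380
1627 = 1·1380 + 247
1380 = 5·247 + 145
247 = 1·145 + 102
145 = 1·102 + 43
102 = 2·43 + 16
43 = 2·16 + 11
16 = 1·11 + 5
11 = 2·5 + 1
5 = 5·1 + 0
Back-substitute:
1 = 11 − 2·5
1 = −2·16 + 3·11
1 = 3·43 − 8·16
1 = −8·102 + 19·43
1 = 19·145 − 27·102
1 = −27·247 + 46·145
1 = 46·1380 − 257·247
1 = −257·1627 + 303·1380
1 = 303·6261 − 1166·1627
1 = −1166·7888 + 1469·6261
So 6261·1469 ≡ 1 (mod 7888), hence d = 1469.

1469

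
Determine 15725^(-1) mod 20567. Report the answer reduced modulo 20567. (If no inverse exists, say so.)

Extended Euclidean algorithm:
20567 = 1×15725 + 4842
15725 = 3×4842 + 1199
4842 = 4×1199 + 46
1199 = 26×46 + 3
46 = 15×3 + 1
3 = 3×1 + 0
The gcd is 1. Working backward:
1 = 46 − 15·3
1 = −15·1199 + 391·46
1 = 391·4842 − 1579·1199
1 = −1579·15725 + 5128·4842
1 = 5128·20567 − 6707·15725
So 15725·(-6707) ≡ 1 (mod 20567), and -6707 ≡ 13860 (mod 20567).

13860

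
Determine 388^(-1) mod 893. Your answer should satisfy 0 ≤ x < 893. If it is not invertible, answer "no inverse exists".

145

Apply the Euclidean algorithm to 893 and 388:
893 = 2×388 + 117
388 = 3×117 + 37
117 = 3×37 + 6
37 = 6×6 + 1
6 = 6×1 + 0
The gcd is 1. Working backward:
1 = 37 − 6·6
1 = −6·117 + 19·37
1 = 19·388 − 63·117
1 = −63·893 + 145·388
So 388·145 ≡ 1 (mod 893).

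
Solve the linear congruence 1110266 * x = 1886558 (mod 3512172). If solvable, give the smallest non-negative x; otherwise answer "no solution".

805909

First find gcd(1110266, 3512172):
3512172 = 3·1110266 + 181374
1110266 = 6·181374 + 22022
181374 = 8·22022 + 5198
22022 = 4·5198 + 1230
5198 = 4·1230 + 278
1230 = 4·278 + 118
278 = 2·118 + 42
118 = 2·42 + 34
42 = 1·34 + 8
34 = 4·8 + 2
8 = 4·2 + 0
gcd = 2 and 2 | 1886558, so solutions exist. Divide through by 2: 555133x ≡ 943279 (mod 1756086).
Now find 555133⁻¹ mod 1756086:
1756086 = 3·555133 + 90687
555133 = 6·90687 + 11011
90687 = 8·11011 + 2599
11011 = 4·2599 + 615
2599 = 4·615 + 139
615 = 4·139 + 59
139 = 2·59 + 21
59 = 2·21 + 17
21 = 1·17 + 4
17 = 4·4 + 1
4 = 4·1 + 0
Back-substitute:
1 = 17 − 4·4
1 = −4·21 + 5·17
1 = 5·59 − 14·21
1 = −14·139 + 33·59
1 = 33·615 − 146·139
1 = −146·2599 + 617·615
1 = 617·11011 − 2614·2599
1 = −2614·90687 + 21529·11011
1 = 21529·555133 − 131788·90687
1 = −131788·1756086 + 416893·555133
So 555133⁻¹ ≡ 416893 (mod 1756086).
Then x ≡ 416893·943279 ≡ 805909 (mod 1756086); the smallest non-negative solution is x = 805909.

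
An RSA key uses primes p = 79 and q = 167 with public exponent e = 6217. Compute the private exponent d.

φ(n) = (p−1)(q−1) = 78·166 = 12948.
Need d with 6217·d ≡ 1 (mod 12948). Apply the extended Euclidean algorithm:
12948 = 2*6217 + 514
6217 = 12*514 + 49
514 = 10*49 + 24
49 = 2*24 + 1
24 = 24*1 + 0
Back-substitute:
1 = 49 − 2·24
1 = −2·514 + 21·49
1 = 21·6217 − 254·514
1 = −254·12948 + 529·6217
So 6217·529 ≡ 1 (mod 12948), hence d = 529.

529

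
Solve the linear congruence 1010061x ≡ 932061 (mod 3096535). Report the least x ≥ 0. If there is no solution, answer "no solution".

137396

First find gcd(1010061, 3096535):
3096535 = 3*1010061 + 66352
1010061 = 15*66352 + 14781
66352 = 4*14781 + 7228
14781 = 2*7228 + 325
7228 = 22*325 + 78
325 = 4*78 + 13
78 = 6*13 + 0
gcd = 13 and 13 | 932061, so solutions exist. Divide through by 13: 77697x ≡ 71697 (mod 238195).
Now find 77697⁻¹ mod 238195:
238195 = 3×77697 + 5104
77697 = 15×5104 + 1137
5104 = 4×1137 + 556
1137 = 2×556 + 25
556 = 22×25 + 6
25 = 4×6 + 1
6 = 6×1 + 0
Back-substitute:
1 = 25 − 4·6
1 = −4·556 + 89·25
1 = 89·1137 − 182·556
1 = −182·5104 + 817·1137
1 = 817·77697 − 12437·5104
1 = −12437·238195 + 38128·77697
So 77697⁻¹ ≡ 38128 (mod 238195).
Then x ≡ 38128·71697 ≡ 137396 (mod 238195); the smallest non-negative solution is x = 137396.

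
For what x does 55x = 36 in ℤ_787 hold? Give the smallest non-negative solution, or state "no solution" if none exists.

First find gcd(55, 787):
787 = 14·55 + 17
55 = 3·17 + 4
17 = 4·4 + 1
4 = 4·1 + 0
gcd = 1, so a unique solution mod 787 exists.
Back-substitute for the Bézout coefficients:
1 = 17 − 4·4
1 = −4·55 + 13·17
1 = 13·787 − 186·55
So 55·(-186) ≡ 1 (mod 787), giving 55⁻¹ ≡ 601.
x ≡ 55⁻¹·36 ≡ 601·36 ≡ 387 (mod 787).

387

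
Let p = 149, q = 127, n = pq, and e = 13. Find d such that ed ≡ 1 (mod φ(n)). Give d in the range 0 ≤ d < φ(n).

2869

φ(n) = (p−1)(q−1) = 148·126 = 18648.
Need d with 13·d ≡ 1 (mod 18648). Apply the extended Euclidean algorithm:
18648 = 1434*13 + 6
13 = 2*6 + 1
6 = 6*1 + 0
Back-substitute:
1 = 13 − 2·6
1 = −2·18648 + 2869·13
So 13·2869 ≡ 1 (mod 18648), hence d = 2869.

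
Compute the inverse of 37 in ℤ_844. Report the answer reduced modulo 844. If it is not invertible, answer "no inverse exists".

gcd(844, 37) by repeated division:
844 = 22*37 + 30
37 = 1*30 + 7
30 = 4*7 + 2
7 = 3*2 + 1
2 = 2*1 + 0
gcd = 1, so the inverse exists. Back-substitute:
1 = 7 − 3·2
1 = −3·30 + 13·7
1 = 13·37 − 16·30
1 = −16·844 + 365·37
So 37·365 ≡ 1 (mod 844).

365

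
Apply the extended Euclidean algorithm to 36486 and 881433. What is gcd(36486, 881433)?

Euclidean algorithm:
881433 = 24·36486 + 5769
36486 = 6·5769 + 1872
5769 = 3·1872 + 153
1872 = 12·153 + 36
153 = 4·36 + 9
36 = 4·9 + 0
gcd(36486, 881433) = 9.
Express as a combination:
9 = 153 − 4·36
9 = −4·1872 + 49·153
9 = 49·5769 − 151·1872
9 = −151·36486 + 955·5769
9 = 955·881433 − 23071·36486
So 9 = (955)·881433 + (-23071)·36486.

9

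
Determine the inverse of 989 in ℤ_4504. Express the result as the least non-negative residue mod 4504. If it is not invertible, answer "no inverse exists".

gcd(4504, 989) by repeated division:
4504 = 4*989 + 548
989 = 1*548 + 441
548 = 1*441 + 107
441 = 4*107 + 13
107 = 8*13 + 3
13 = 4*3 + 1
3 = 3*1 + 0
The gcd is 1. Working backward:
1 = 13 − 4·3
1 = −4·107 + 33·13
1 = 33·441 − 136·107
1 = −136·548 + 169·441
1 = 169·989 − 305·548
1 = −305·4504 + 1389·989
So 989·1389 ≡ 1 (mod 4504).

1389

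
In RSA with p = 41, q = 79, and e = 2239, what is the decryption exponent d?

2479

φ(n) = (p−1)(q−1) = 40·78 = 3120.
Need d with 2239·d ≡ 1 (mod 3120). Apply the extended Euclidean algorithm:
3120 = 1×2239 + 881
2239 = 2×881 + 477
881 = 1×477 + 404
477 = 1×404 + 73
404 = 5×73 + 39
73 = 1×39 + 34
39 = 1×34 + 5
34 = 6×5 + 4
5 = 1×4 + 1
4 = 4×1 + 0
Back-substitute:
1 = 5 − 4
1 = −34 + 7·5
1 = 7·39 − 8·34
1 = −8·73 + 15·39
1 = 15·404 − 83·73
1 = −83·477 + 98·404
1 = 98·881 − 181·477
1 = −181·2239 + 460·881
1 = 460·3120 − 641·2239
So 2239·(-641) ≡ 1 (mod 3120), hence d ≡ -641 ≡ 2479 (mod 3120).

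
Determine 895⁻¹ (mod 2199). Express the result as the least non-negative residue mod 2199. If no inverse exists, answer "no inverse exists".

457

Extended Euclidean algorithm:
2199 = 2*895 + 409
895 = 2*409 + 77
409 = 5*77 + 24
77 = 3*24 + 5
24 = 4*5 + 4
5 = 1*4 + 1
4 = 4*1 + 0
gcd = 1, so the inverse exists. Back-substitute:
1 = 5 − 4
1 = −24 + 5·5
1 = 5·77 − 16·24
1 = −16·409 + 85·77
1 = 85·895 − 186·409
1 = −186·2199 + 457·895
So 895·457 ≡ 1 (mod 2199).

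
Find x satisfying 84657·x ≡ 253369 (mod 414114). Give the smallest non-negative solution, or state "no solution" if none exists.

no solution

gcd(84657, 414114):
414114 = 4×84657 + 75486
84657 = 1×75486 + 9171
75486 = 8×9171 + 2118
9171 = 4×2118 + 699
2118 = 3×699 + 21
699 = 33×21 + 6
21 = 3×6 + 3
6 = 2×3 + 0
gcd = 3, but 3 ∤ 253369, so the congruence has no solution.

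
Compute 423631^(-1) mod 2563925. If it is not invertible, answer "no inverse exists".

Euclidean algorithm on 2563925, 423631:
2563925 = 6×423631 + 22139
423631 = 19×22139 + 2990
22139 = 7×2990 + 1209
2990 = 2×1209 + 572
1209 = 2×572 + 65
572 = 8×65 + 52
65 = 1×52 + 13
52 = 4×13 + 0
Since gcd = 13 > 1, 423631 is not a unit mod 2563925.

no inverse exists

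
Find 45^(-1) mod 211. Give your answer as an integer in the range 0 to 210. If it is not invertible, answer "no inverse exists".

Apply the Euclidean algorithm to 211 and 45:
211 = 4×45 + 31
45 = 1×31 + 14
31 = 2×14 + 3
14 = 4×3 + 2
3 = 1×2 + 1
2 = 2×1 + 0
gcd = 1, so the inverse exists. Back-substitute:
1 = 3 − 2
1 = −14 + 5·3
1 = 5·31 − 11·14
1 = −11·45 + 16·31
1 = 16·211 − 75·45
Thus 45·(-75) ≡ 1 (mod 211); reducing, -75 mod 211 = 136.

136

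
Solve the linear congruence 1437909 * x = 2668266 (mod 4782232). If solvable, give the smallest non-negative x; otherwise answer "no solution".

4028386

First find gcd(1437909, 4782232):
4782232 = 3×1437909 + 468505
1437909 = 3×468505 + 32394
468505 = 14×32394 + 14989
32394 = 2×14989 + 2416
14989 = 6×2416 + 493
2416 = 4×493 + 444
493 = 1×444 + 49
444 = 9×49 + 3
49 = 16×3 + 1
3 = 3×1 + 0
gcd = 1, so a unique solution mod 4782232 exists.
Back-substitute for the Bézout coefficients:
1 = 49 − 16·3
1 = −16·444 + 145·49
1 = 145·493 − 161·444
1 = −161·2416 + 789·493
1 = 789·14989 − 4895·2416
1 = −4895·32394 + 10579·14989
1 = 10579·468505 − 153001·32394
1 = −153001·1437909 + 469582·468505
1 = 469582·4782232 − 1561747·1437909
So 1437909·(-1561747) ≡ 1 (mod 4782232), giving 1437909⁻¹ ≡ 3220485.
x ≡ 1437909⁻¹·2668266 ≡ 3220485·2668266 ≡ 4028386 (mod 4782232).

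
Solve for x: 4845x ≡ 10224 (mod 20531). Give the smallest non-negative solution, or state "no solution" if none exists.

10007

First find gcd(4845, 20531):
20531 = 4·4845 + 1151
4845 = 4·1151 + 241
1151 = 4·241 + 187
241 = 1·187 + 54
187 = 3·54 + 25
54 = 2·25 + 4
25 = 6·4 + 1
4 = 4·1 + 0
gcd = 1, so a unique solution mod 20531 exists.
Back-substitute for the Bézout coefficients:
1 = 25 − 6·4
1 = −6·54 + 13·25
1 = 13·187 − 45·54
1 = −45·241 + 58·187
1 = 58·1151 − 277·241
1 = −277·4845 + 1166·1151
1 = 1166·20531 − 4941·4845
So 4845·(-4941) ≡ 1 (mod 20531), giving 4845⁻¹ ≡ 15590.
x ≡ 4845⁻¹·10224 ≡ 15590·10224 ≡ 10007 (mod 20531).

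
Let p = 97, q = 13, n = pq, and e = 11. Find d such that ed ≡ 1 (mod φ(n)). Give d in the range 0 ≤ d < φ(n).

φ(n) = (p−1)(q−1) = 96·12 = 1152.
Need d with 11·d ≡ 1 (mod 1152). Apply the extended Euclidean algorithm:
1152 = 104*11 + 8
11 = 1*8 + 3
8 = 2*3 + 2
3 = 1*2 + 1
2 = 2*1 + 0
Back-substitute:
1 = 3 − 2
1 = −8 + 3·3
1 = 3·11 − 4·8
1 = −4·1152 + 419·11
So 11·419 ≡ 1 (mod 1152), hence d = 419.

419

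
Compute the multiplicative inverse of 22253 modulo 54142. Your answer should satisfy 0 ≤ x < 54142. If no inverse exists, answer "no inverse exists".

Euclidean algorithm on 54142, 22253:
54142 = 2×22253 + 9636
22253 = 2×9636 + 2981
9636 = 3×2981 + 693
2981 = 4×693 + 209
693 = 3×209 + 66
209 = 3×66 + 11
66 = 6×11 + 0
The gcd is 11, not 1, hence no inverse exists.

no inverse exists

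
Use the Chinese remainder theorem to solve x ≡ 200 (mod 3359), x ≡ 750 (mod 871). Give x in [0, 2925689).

Write x = 200 + 3359·k. Then 3359·k ≡ 750 − 200 ≡ 550 (mod 871).
Need 3359⁻¹ mod 871. Extended Euclid on (871, 746):
871 = 1·746 + 125
746 = 5·125 + 121
125 = 1·121 + 4
121 = 30·4 + 1
4 = 4·1 + 0
Back-substitute:
1 = 121 − 30·4
1 = −30·125 + 31·121
1 = 31·746 − 185·125
1 = −185·871 + 216·746
3359⁻¹ ≡ 216 (mod 871), so k ≡ 216·550 ≡ 344 (mod 871).
x = 200 + 3359·344 = 1155696.

1155696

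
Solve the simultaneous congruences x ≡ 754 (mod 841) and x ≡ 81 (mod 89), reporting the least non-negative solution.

Write x = 754 + 841·k. Then 841·k ≡ 81 − 754 ≡ 39 (mod 89).
Need 841⁻¹ mod 89. Extended Euclid on (89, 40):
89 = 2×40 + 9
40 = 4×9 + 4
9 = 2×4 + 1
4 = 4×1 + 0
Back-substitute:
1 = 9 − 2·4
1 = −2·40 + 9·9
1 = 9·89 − 20·40
841⁻¹ ≡ 69 (mod 89), so k ≡ 69·39 ≡ 21 (mod 89).
x = 754 + 841·21 = 18415.

18415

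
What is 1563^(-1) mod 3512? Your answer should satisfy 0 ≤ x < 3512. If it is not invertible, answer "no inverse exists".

Extended Euclidean algorithm:
3512 = 2·1563 + 386
1563 = 4·386 + 19
386 = 20·19 + 6
19 = 3·6 + 1
6 = 6·1 + 0
Since gcd(1563, 3512) = 1, back-substitute to write 1 as a combination:
1 = 19 − 3·6
1 = −3·386 + 61·19
1 = 61·1563 − 247·386
1 = −247·3512 + 555·1563
So 1563·555 ≡ 1 (mod 3512).

555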